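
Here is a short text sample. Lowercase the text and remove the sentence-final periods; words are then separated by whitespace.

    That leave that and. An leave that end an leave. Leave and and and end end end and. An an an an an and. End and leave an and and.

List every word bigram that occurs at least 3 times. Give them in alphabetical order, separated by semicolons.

Bigram counts meeting the condition (at least 3 times):
  an an: 4
  and and: 3

an an; and and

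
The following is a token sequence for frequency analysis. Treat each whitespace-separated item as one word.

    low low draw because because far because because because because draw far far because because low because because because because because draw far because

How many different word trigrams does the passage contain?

24 tokens → 22 trigram windows in total.
Repeated trigrams (each contributes count−1 duplicates):
  because because because: 5
  because because draw: 2
  because draw far: 2
  far because because: 2
7 duplicate windows → 22 − 7 = 15 distinct.

15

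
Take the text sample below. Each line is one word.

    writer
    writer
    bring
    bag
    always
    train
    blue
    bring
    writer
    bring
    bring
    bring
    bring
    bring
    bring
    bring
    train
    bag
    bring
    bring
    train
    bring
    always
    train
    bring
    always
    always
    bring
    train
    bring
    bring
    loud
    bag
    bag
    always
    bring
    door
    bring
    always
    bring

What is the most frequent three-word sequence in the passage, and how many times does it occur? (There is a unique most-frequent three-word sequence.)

"bring bring bring", 5 times

Trigram frequencies (highest first):
  bring bring bring: 5
  bring bring train: 2
  bring train bring: 2
  train bring always: 2
  writer writer bring: 1
  writer bring bag: 1
  … (25 more, each ≤ 1)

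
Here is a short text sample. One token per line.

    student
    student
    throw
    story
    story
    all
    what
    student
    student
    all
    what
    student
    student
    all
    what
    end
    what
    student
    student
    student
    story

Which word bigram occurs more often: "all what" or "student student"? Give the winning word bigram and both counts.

"student student" (5 vs 3)

"all what": 3 occurrences
"student student": 5 occurrences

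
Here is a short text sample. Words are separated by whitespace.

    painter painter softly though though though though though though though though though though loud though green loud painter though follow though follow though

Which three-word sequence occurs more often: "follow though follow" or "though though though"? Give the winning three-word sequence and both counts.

"though though though" (8 vs 1)

"follow though follow": 1 occurrence
"though though though": 8 occurrences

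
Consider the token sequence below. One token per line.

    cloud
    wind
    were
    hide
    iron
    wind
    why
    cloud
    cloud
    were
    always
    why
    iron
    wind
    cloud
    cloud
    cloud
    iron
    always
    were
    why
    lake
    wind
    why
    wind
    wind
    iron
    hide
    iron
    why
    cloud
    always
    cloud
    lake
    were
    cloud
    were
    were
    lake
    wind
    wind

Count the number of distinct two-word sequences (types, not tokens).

41 tokens → 40 bigram windows in total.
Repeated bigrams (each contributes count−1 duplicates):
  cloud cloud: 3
  cloud were: 2
  hide iron: 2
  iron wind: 2
  lake wind: 2
  why cloud: 2
  wind why: 2
  wind wind: 2
9 duplicate windows → 40 − 9 = 31 distinct.

31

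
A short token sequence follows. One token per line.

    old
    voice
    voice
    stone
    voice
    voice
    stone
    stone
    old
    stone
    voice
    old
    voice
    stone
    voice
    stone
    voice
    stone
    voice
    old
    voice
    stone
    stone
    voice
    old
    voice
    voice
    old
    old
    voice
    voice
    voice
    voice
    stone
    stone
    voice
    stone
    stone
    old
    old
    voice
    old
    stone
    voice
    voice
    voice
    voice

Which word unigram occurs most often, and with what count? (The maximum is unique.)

"voice", 23 times

Unigram frequencies (highest first):
  voice: 23
  stone: 14
  old: 10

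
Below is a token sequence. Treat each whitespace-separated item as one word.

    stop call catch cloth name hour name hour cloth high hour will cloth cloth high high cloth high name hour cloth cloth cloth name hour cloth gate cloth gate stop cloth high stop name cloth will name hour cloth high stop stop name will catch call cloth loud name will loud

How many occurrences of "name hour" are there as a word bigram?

5

Scanning the 50 overlapping bigram windows for "name hour":
  position 5–6: name hour
  position 7–8: name hour
  position 19–20: name hour
  position 24–25: name hour
  position 37–38: name hour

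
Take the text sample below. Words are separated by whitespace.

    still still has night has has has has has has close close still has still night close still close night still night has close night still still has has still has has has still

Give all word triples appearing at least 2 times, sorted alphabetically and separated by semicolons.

close night still; has has has; has has still; still has has; still still has

Trigram counts meeting the condition (at least 2 times):
  close night still: 2
  has has has: 5
  has has still: 2
  still has has: 2
  still still has: 2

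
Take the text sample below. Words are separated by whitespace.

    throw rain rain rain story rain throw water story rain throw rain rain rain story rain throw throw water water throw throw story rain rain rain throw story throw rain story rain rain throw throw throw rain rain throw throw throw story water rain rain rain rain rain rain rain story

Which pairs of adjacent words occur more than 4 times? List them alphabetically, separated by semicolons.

Bigram counts meeting the condition (more than 4 times):
  rain rain: 14
  rain throw: 6
  story rain: 5
  throw throw: 6

rain rain; rain throw; story rain; throw throw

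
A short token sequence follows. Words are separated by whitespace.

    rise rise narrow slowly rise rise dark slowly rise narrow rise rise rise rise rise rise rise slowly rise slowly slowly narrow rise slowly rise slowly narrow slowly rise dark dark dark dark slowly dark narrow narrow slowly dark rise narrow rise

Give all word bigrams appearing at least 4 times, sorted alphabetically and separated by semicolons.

rise rise; rise slowly; slowly rise

Bigram counts meeting the condition (at least 4 times):
  rise rise: 8
  rise slowly: 4
  slowly rise: 5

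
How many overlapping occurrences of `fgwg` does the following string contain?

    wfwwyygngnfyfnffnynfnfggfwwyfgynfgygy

0

Sliding a length-4 window over the 37 characters (34 positions):
  (no match at any position)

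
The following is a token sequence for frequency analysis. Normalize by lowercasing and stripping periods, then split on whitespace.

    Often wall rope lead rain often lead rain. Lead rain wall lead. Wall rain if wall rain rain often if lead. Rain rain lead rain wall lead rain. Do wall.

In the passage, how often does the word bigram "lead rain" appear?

Scanning the 29 overlapping bigram windows for "lead rain":
  position 4–5: lead rain
  position 7–8: lead rain
  position 9–10: lead rain
  position 21–22: lead rain
  position 24–25: lead rain
  position 27–28: lead rain

6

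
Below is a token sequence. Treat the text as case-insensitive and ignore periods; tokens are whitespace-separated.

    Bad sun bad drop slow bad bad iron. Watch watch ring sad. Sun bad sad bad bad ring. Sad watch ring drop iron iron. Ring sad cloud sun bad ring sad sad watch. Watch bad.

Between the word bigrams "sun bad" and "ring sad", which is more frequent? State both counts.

"sun bad": 3 occurrences
"ring sad": 4 occurrences

"ring sad" (4 vs 3)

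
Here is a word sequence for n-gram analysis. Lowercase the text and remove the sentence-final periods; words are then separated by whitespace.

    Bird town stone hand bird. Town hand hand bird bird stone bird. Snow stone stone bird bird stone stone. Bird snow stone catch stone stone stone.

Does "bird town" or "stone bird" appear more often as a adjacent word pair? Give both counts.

"bird town": 2 occurrences
"stone bird": 3 occurrences

"stone bird" (3 vs 2)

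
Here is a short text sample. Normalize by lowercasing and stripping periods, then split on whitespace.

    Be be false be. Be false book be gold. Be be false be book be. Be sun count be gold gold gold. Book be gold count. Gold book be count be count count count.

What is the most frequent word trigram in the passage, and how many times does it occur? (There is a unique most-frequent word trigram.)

"be be false", 3 times

Trigram frequencies (highest first):
  be be false: 3
  be false be: 2
  book be gold: 2
  gold book be: 2
  false be be: 1
  be false book: 1
  … (21 more, each ≤ 1)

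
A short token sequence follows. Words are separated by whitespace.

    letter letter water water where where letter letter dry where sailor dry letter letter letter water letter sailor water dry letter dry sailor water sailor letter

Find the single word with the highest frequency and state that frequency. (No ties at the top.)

Unigram frequencies (highest first):
  letter: 10
  water: 5
  dry: 4
  sailor: 4
  where: 3

"letter", 10 times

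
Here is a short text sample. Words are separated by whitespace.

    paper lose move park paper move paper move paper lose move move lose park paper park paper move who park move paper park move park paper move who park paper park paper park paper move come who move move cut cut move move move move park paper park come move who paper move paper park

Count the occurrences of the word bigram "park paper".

Scanning the 54 overlapping bigram windows for "park paper":
  position 4–5: park paper
  position 14–15: park paper
  position 16–17: park paper
  position 25–26: park paper
  position 29–30: park paper
  position 31–32: park paper
  position 33–34: park paper
  position 46–47: park paper

8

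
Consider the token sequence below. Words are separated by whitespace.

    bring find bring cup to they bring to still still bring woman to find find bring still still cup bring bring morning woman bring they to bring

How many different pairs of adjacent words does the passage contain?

24

27 tokens → 26 bigram windows in total.
Repeated bigrams (each contributes count−1 duplicates):
  find bring: 2
  still still: 2
2 duplicate windows → 26 − 2 = 24 distinct.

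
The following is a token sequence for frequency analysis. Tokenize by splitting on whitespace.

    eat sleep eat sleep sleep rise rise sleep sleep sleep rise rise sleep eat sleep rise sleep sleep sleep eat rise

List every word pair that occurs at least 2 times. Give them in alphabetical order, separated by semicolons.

Bigram counts meeting the condition (at least 2 times):
  eat sleep: 3
  rise rise: 2
  rise sleep: 3
  sleep eat: 3
  sleep rise: 3
  sleep sleep: 5

eat sleep; rise rise; rise sleep; sleep eat; sleep rise; sleep sleep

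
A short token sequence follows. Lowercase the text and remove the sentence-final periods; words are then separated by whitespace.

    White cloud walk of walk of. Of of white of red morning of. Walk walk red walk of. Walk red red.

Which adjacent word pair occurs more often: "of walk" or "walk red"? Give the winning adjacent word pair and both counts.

"of walk" (3 vs 2)

"of walk": 3 occurrences
"walk red": 2 occurrences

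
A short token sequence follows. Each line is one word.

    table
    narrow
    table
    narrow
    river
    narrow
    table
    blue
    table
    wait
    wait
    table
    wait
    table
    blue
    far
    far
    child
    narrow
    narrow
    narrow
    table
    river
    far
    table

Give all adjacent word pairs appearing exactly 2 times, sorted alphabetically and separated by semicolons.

narrow narrow; table blue; table narrow; table wait; wait table

Bigram counts meeting the condition (exactly 2 times):
  narrow narrow: 2
  table blue: 2
  table narrow: 2
  table wait: 2
  wait table: 2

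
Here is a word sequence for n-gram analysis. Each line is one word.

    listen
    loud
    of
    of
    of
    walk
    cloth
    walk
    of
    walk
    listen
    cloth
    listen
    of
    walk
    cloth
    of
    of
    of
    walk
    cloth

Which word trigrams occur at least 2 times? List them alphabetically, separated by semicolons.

Trigram counts meeting the condition (at least 2 times):
  of of of: 2
  of of walk: 2
  of walk cloth: 3

of of of; of of walk; of walk cloth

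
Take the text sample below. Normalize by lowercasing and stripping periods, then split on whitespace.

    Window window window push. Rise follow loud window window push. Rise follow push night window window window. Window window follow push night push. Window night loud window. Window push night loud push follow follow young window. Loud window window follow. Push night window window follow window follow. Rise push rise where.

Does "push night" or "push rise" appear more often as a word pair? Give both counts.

"push night": 4 occurrences
"push rise": 3 occurrences

"push night" (4 vs 3)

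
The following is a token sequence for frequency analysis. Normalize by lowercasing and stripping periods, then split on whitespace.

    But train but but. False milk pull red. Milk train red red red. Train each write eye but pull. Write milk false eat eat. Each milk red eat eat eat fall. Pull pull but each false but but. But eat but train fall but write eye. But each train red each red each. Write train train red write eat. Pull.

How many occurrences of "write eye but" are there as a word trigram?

2

Scanning the 58 overlapping trigram windows for "write eye but":
  position 16–18: write eye but
  position 45–47: write eye but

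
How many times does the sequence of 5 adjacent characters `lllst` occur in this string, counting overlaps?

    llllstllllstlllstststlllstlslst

Sliding a length-5 window over the 31 characters (27 positions):
  position 2–6: lllst
  position 8–12: lllst
  position 13–17: lllst
  position 22–26: lllst

4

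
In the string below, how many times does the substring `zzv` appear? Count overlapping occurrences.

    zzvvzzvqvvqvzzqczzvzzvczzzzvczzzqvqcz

5

Sliding a length-3 window over the 37 characters (35 positions):
  position 1–3: zzv
  position 5–7: zzv
  position 17–19: zzv
  position 20–22: zzv
  position 26–28: zzv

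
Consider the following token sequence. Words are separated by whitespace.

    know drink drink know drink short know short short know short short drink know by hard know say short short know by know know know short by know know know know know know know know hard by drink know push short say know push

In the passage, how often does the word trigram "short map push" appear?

Scanning the 42 overlapping trigram windows for "short map push":
  (none found)

0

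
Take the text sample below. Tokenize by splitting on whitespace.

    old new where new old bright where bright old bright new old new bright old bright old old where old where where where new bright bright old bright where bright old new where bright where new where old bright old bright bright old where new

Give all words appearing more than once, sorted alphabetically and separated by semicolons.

bright; new; old; where

Unigram counts meeting the condition (more than once):
  bright: 13
  new: 8
  old: 13
  where: 11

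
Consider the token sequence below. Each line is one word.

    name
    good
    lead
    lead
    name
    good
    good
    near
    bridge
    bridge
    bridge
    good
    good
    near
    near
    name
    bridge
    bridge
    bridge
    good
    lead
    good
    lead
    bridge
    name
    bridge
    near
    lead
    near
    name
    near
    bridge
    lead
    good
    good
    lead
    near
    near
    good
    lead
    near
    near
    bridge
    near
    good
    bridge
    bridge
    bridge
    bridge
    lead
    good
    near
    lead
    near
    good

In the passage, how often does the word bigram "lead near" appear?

Scanning the 54 overlapping bigram windows for "lead near":
  position 28–29: lead near
  position 36–37: lead near
  position 40–41: lead near
  position 53–54: lead near

4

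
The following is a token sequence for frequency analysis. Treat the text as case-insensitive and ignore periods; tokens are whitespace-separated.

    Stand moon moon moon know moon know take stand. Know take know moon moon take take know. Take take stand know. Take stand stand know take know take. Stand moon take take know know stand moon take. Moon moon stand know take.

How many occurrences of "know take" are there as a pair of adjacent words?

7

Scanning the 41 overlapping bigram windows for "know take":
  position 7–8: know take
  position 10–11: know take
  position 17–18: know take
  position 21–22: know take
  position 25–26: know take
  position 27–28: know take
  position 41–42: know take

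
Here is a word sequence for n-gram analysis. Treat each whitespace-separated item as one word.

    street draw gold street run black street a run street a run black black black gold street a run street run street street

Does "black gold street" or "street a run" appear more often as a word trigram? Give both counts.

"street a run" (3 vs 1)

"black gold street": 1 occurrence
"street a run": 3 occurrences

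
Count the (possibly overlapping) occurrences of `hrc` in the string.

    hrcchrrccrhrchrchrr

3

Sliding a length-3 window over the 19 characters (17 positions):
  position 1–3: hrc
  position 11–13: hrc
  position 14–16: hrc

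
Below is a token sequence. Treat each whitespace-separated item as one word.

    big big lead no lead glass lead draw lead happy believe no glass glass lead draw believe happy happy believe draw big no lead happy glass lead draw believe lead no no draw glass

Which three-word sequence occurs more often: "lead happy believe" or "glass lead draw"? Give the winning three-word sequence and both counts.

"glass lead draw" (3 vs 1)

"lead happy believe": 1 occurrence
"glass lead draw": 3 occurrences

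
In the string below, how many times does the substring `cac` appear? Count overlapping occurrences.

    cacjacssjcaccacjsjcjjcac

Sliding a length-3 window over the 24 characters (22 positions):
  position 1–3: cac
  position 10–12: cac
  position 13–15: cac
  position 22–24: cac

4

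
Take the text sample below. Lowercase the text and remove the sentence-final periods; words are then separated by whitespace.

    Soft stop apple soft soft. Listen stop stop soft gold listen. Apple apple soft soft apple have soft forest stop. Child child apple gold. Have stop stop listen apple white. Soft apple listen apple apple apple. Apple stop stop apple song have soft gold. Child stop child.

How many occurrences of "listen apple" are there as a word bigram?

Scanning the 46 overlapping bigram windows for "listen apple":
  position 11–12: listen apple
  position 28–29: listen apple
  position 33–34: listen apple

3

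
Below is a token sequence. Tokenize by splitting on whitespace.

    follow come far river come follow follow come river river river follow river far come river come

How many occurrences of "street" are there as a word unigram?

Scanning the 17 tokens for "street":
  (none found)

0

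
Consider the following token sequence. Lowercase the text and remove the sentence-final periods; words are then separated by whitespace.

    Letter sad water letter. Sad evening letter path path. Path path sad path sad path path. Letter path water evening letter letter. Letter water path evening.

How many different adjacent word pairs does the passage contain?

16

26 tokens → 25 bigram windows in total.
Repeated bigrams (each contributes count−1 duplicates):
  path path: 4
  evening letter: 2
  letter letter: 2
  letter path: 2
  letter sad: 2
  path sad: 2
  sad path: 2
9 duplicate windows → 25 − 9 = 16 distinct.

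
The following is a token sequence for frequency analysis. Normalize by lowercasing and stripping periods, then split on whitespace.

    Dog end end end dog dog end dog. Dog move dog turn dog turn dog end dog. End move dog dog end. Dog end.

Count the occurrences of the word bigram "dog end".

6

Scanning the 23 overlapping bigram windows for "dog end":
  position 1–2: dog end
  position 6–7: dog end
  position 15–16: dog end
  position 17–18: dog end
  position 21–22: dog end
  position 23–24: dog end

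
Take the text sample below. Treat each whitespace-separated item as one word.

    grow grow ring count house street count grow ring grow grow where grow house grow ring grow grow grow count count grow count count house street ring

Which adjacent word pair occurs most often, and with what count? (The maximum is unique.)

Bigram frequencies (highest first):
  grow grow: 4
  grow ring: 3
  count house: 2
  house street: 2
  count grow: 2
  ring grow: 2
  … (9 more, each ≤ 2)

"grow grow", 4 times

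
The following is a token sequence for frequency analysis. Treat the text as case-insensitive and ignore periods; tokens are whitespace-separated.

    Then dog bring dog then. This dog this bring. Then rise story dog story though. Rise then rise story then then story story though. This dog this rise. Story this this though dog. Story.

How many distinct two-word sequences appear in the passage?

34 tokens → 33 bigram windows in total.
Repeated bigrams (each contributes count−1 duplicates):
  rise story: 3
  dog story: 2
  dog this: 2
  story though: 2
  then rise: 2
  this dog: 2
7 duplicate windows → 33 − 7 = 26 distinct.

26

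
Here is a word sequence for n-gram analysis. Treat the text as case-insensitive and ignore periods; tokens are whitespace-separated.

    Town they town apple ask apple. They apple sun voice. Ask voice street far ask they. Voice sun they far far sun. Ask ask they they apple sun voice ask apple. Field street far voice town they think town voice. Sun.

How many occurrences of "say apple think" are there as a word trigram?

0

Scanning the 39 overlapping trigram windows for "say apple think":
  (none found)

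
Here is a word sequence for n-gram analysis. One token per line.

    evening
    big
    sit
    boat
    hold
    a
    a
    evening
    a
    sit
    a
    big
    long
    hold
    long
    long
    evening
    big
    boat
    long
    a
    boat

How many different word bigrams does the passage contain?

22 tokens → 21 bigram windows in total.
Repeated bigrams (each contributes count−1 duplicates):
  evening big: 2
1 duplicate windows → 21 − 1 = 20 distinct.

20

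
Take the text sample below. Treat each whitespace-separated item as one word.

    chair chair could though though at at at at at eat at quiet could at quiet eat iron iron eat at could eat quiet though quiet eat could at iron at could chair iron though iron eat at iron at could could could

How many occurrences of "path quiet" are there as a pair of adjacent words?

0

Scanning the 42 overlapping bigram windows for "path quiet":
  (none found)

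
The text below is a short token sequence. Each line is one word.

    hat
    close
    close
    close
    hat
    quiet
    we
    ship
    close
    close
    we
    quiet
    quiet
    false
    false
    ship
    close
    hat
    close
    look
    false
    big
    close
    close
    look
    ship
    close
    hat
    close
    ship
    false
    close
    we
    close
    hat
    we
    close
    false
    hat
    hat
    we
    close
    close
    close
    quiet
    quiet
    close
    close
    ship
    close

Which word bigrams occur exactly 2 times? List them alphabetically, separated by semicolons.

Bigram counts meeting the condition (exactly 2 times):
  close look: 2
  close ship: 2
  close we: 2
  hat we: 2
  quiet quiet: 2

close look; close ship; close we; hat we; quiet quiet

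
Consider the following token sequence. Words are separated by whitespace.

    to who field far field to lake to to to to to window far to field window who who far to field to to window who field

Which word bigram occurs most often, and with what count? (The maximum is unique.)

Bigram frequencies (highest first):
  to to: 5
  who field: 2
  field to: 2
  to window: 2
  far to: 2
  to field: 2
  … (10 more, each ≤ 2)

"to to", 5 times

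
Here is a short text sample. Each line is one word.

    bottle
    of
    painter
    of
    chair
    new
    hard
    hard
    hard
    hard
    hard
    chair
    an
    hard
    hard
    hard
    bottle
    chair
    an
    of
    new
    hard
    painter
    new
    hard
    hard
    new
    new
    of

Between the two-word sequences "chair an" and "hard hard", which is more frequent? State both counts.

"hard hard" (7 vs 2)

"chair an": 2 occurrences
"hard hard": 7 occurrences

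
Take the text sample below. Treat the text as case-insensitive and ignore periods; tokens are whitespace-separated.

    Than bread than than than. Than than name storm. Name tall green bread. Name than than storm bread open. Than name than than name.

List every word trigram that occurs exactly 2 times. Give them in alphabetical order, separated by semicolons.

Trigram counts meeting the condition (exactly 2 times):
  name than than: 2
  than than name: 2

name than than; than than name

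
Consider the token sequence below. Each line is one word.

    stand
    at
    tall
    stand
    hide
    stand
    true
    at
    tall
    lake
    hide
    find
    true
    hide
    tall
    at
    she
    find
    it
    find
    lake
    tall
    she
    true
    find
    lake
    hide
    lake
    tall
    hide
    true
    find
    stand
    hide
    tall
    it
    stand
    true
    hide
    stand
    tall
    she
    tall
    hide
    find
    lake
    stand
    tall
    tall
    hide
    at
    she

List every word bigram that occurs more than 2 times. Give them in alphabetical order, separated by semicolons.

find lake; tall hide

Bigram counts meeting the condition (more than 2 times):
  find lake: 3
  tall hide: 3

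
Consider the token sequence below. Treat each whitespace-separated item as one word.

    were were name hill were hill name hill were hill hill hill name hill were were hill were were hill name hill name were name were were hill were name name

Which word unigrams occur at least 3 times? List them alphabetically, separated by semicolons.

Unigram counts meeting the condition (at least 3 times):
  hill: 11
  name: 8
  were: 12

hill; name; were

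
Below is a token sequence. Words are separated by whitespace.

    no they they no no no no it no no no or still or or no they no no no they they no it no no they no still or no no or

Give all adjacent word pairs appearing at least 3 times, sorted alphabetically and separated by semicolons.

Bigram counts meeting the condition (at least 3 times):
  no no: 9
  no they: 4
  they no: 4

no no; no they; they no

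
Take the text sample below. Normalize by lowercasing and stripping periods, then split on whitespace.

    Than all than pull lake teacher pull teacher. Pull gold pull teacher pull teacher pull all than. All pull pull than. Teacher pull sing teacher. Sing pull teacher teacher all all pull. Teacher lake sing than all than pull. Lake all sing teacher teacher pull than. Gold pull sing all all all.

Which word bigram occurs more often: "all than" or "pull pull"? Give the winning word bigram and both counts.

"all than" (3 vs 1)

"all than": 3 occurrences
"pull pull": 1 occurrence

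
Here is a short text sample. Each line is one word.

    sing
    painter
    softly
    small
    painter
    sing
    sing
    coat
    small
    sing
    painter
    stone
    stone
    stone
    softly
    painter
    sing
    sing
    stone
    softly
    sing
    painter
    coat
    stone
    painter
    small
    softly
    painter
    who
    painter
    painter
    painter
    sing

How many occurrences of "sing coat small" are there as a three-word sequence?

1

Scanning the 31 overlapping trigram windows for "sing coat small":
  position 7–9: sing coat small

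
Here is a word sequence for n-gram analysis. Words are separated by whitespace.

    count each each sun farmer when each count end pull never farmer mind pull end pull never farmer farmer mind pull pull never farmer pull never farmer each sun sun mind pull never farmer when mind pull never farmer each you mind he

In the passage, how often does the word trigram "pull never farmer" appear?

Scanning the 41 overlapping trigram windows for "pull never farmer":
  position 10–12: pull never farmer
  position 16–18: pull never farmer
  position 22–24: pull never farmer
  position 25–27: pull never farmer
  position 32–34: pull never farmer
  position 37–39: pull never farmer

6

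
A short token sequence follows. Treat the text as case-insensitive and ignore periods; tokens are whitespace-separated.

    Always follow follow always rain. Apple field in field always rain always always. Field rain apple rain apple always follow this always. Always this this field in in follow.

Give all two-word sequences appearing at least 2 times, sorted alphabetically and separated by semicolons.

always always; always follow; always rain; field in; rain apple

Bigram counts meeting the condition (at least 2 times):
  always always: 2
  always follow: 2
  always rain: 2
  field in: 2
  rain apple: 3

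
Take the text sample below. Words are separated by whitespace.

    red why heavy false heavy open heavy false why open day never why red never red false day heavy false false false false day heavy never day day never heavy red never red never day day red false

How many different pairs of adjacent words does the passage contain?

24

38 tokens → 37 bigram windows in total.
Repeated bigrams (each contributes count−1 duplicates):
  false false: 3
  heavy false: 3
  red never: 3
  day day: 2
  day heavy: 2
  day never: 2
  false day: 2
  never day: 2
  … (2 more repeated)
13 duplicate windows → 37 − 13 = 24 distinct.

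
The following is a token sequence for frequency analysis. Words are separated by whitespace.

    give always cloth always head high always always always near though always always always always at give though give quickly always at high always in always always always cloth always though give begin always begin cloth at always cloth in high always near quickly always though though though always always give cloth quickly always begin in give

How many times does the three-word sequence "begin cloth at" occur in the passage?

Scanning the 55 overlapping trigram windows for "begin cloth at":
  position 35–37: begin cloth at

1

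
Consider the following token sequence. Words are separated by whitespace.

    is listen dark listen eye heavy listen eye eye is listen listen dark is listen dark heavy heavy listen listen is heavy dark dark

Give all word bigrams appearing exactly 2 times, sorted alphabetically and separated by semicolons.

Bigram counts meeting the condition (exactly 2 times):
  heavy listen: 2
  listen eye: 2
  listen listen: 2

heavy listen; listen eye; listen listen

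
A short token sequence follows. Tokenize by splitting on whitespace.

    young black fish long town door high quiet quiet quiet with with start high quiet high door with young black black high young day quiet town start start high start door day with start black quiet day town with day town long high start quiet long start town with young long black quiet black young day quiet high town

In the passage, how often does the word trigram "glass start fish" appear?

0

Scanning the 57 overlapping trigram windows for "glass start fish":
  (none found)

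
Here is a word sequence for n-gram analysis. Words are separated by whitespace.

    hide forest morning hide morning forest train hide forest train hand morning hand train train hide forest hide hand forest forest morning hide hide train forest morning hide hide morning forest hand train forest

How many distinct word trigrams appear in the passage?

34 tokens → 32 trigram windows in total.
Repeated trigrams (each contributes count−1 duplicates):
  forest morning hide: 3
  hide morning forest: 2
  morning hide hide: 2
  train hide forest: 2
5 duplicate windows → 32 − 5 = 27 distinct.

27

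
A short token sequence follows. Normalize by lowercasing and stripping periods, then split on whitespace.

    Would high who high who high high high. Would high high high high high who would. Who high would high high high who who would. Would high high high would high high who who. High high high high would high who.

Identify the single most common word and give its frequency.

"high", 24 times

Unigram frequencies (highest first):
  high: 24
  who: 9
  would: 8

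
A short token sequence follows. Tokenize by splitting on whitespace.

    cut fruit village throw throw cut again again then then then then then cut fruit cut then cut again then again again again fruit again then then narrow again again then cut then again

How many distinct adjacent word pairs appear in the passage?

34 tokens → 33 bigram windows in total.
Repeated bigrams (each contributes count−1 duplicates):
  then then: 5
  again again: 4
  again then: 4
  then cut: 3
  cut again: 2
  cut fruit: 2
  cut then: 2
  then again: 2
16 duplicate windows → 33 − 16 = 17 distinct.

17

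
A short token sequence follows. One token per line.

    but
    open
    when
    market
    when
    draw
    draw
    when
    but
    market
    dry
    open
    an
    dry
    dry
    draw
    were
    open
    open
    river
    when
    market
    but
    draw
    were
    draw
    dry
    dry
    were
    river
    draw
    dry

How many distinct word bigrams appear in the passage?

27

32 tokens → 31 bigram windows in total.
Repeated bigrams (each contributes count−1 duplicates):
  draw dry: 2
  draw were: 2
  dry dry: 2
  when market: 2
4 duplicate windows → 31 − 4 = 27 distinct.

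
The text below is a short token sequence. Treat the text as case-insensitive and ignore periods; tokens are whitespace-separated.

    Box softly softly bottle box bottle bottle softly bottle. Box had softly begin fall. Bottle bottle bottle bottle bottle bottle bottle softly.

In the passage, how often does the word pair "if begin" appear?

0

Scanning the 21 overlapping bigram windows for "if begin":
  (none found)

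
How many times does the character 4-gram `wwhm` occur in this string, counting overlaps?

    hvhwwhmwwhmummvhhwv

Sliding a length-4 window over the 19 characters (16 positions):
  position 4–7: wwhm
  position 8–11: wwhm

2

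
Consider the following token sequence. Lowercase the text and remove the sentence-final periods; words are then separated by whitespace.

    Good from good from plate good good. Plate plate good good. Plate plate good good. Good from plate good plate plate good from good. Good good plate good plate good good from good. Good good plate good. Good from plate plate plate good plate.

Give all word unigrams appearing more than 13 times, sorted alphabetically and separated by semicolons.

good; plate

Unigram counts meeting the condition (more than 13 times):
  good: 23
  plate: 15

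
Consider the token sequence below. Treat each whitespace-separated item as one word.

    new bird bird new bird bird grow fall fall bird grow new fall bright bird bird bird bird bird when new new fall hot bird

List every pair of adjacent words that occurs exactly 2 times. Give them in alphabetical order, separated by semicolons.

bird grow; new bird; new fall

Bigram counts meeting the condition (exactly 2 times):
  bird grow: 2
  new bird: 2
  new fall: 2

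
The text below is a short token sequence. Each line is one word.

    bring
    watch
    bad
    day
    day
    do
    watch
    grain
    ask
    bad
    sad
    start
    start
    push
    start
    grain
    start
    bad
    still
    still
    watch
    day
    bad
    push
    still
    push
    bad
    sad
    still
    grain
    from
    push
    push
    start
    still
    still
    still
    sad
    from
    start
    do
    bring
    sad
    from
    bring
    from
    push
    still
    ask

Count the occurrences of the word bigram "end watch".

0

Scanning the 48 overlapping bigram windows for "end watch":
  (none found)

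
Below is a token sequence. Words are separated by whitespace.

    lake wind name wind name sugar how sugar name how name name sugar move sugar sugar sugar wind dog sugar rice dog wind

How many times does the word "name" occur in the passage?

Scanning the 23 tokens for "name":
  position 3: name
  position 5: name
  position 9: name
  position 11: name
  position 12: name

5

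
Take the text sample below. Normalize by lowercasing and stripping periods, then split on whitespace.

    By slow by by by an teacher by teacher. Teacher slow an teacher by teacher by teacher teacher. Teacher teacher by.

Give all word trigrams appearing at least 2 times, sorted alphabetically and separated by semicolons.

an teacher by; by teacher teacher; teacher by teacher; teacher teacher teacher

Trigram counts meeting the condition (at least 2 times):
  an teacher by: 2
  by teacher teacher: 2
  teacher by teacher: 3
  teacher teacher teacher: 2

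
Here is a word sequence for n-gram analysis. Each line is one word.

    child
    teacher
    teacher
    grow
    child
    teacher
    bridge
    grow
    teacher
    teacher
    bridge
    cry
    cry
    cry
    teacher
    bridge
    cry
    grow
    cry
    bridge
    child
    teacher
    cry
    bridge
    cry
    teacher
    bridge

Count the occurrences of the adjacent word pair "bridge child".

Scanning the 26 overlapping bigram windows for "bridge child":
  position 20–21: bridge child

1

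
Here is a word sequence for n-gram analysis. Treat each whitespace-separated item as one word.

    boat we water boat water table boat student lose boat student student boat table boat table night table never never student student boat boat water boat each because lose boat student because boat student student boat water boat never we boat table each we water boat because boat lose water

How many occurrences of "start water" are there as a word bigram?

0

Scanning the 49 overlapping bigram windows for "start water":
  (none found)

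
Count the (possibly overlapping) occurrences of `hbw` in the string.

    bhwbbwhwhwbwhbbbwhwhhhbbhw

0

Sliding a length-3 window over the 26 characters (24 positions):
  (no match at any position)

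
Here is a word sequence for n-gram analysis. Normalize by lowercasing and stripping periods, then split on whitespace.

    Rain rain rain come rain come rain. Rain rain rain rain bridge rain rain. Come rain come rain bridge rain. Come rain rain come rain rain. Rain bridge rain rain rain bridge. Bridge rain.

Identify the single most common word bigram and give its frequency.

"rain rain", 12 times

Bigram frequencies (highest first):
  rain rain: 12
  rain come: 6
  come rain: 6
  rain bridge: 4
  bridge rain: 4
  bridge bridge: 1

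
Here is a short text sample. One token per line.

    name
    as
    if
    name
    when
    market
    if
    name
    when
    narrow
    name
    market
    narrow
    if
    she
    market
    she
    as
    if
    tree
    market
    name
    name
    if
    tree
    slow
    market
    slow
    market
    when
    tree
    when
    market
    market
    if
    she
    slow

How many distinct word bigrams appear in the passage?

37 tokens → 36 bigram windows in total.
Repeated bigrams (each contributes count−1 duplicates):
  as if: 2
  if name: 2
  if she: 2
  if tree: 2
  market if: 2
  name when: 2
  slow market: 2
  when market: 2
8 duplicate windows → 36 − 8 = 28 distinct.

28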